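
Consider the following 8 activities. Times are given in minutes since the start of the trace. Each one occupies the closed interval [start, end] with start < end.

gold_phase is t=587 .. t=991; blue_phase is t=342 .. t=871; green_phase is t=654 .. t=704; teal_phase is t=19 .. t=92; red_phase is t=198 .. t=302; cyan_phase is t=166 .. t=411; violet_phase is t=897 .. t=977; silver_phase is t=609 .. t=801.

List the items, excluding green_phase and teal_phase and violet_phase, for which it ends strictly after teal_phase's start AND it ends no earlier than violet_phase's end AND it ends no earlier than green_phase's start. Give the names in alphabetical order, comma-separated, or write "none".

Conditions: its end is strictly after teal_phase's start (X.end > t=19) AND its end is no earlier than violet_phase's end (X.end >= t=977) AND its end is no earlier than green_phase's start (X.end >= t=654).
blue_phase: end t=871 > t=19? ✓; end t=871 >= t=977? ✗; end t=871 >= t=654? ✓ → no.
cyan_phase: end t=411 > t=19? ✓; end t=411 >= t=977? ✗; end t=411 >= t=654? ✗ → no.
gold_phase: end t=991 > t=19? ✓; end t=991 >= t=977? ✓; end t=991 >= t=654? ✓ → yes.
red_phase: end t=302 > t=19? ✓; end t=302 >= t=977? ✗; end t=302 >= t=654? ✗ → no.
silver_phase: end t=801 > t=19? ✓; end t=801 >= t=977? ✗; end t=801 >= t=654? ✓ → no.
Result: gold_phase.

gold_phase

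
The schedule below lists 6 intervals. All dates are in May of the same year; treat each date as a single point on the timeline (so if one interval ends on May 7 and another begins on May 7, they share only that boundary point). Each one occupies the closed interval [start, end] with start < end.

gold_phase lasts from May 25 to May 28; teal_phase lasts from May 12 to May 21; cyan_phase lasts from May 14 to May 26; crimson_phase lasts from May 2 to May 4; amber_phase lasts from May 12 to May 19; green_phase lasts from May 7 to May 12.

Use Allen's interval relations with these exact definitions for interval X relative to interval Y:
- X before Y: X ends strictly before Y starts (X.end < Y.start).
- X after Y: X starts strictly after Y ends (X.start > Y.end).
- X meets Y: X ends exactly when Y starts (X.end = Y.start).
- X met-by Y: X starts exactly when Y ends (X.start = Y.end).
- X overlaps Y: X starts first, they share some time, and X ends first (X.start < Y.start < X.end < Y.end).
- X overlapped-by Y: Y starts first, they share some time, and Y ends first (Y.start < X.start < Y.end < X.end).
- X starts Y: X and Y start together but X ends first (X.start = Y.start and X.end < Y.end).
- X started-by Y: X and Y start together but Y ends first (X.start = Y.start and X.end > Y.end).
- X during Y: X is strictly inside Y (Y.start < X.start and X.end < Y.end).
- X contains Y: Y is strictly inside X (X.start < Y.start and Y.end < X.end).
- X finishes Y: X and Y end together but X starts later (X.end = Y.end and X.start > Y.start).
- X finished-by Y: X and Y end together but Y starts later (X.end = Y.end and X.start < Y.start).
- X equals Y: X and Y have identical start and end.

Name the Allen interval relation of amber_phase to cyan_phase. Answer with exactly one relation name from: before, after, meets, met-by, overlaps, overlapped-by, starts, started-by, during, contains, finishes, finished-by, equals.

overlaps

amber_phase = [May 12, May 19]; cyan_phase = [May 14, May 26].
Compare endpoints: amber_phase.start < cyan_phase.start, amber_phase.start < cyan_phase.end, amber_phase.end > cyan_phase.start, amber_phase.end < cyan_phase.end.
That pattern is 'overlaps'.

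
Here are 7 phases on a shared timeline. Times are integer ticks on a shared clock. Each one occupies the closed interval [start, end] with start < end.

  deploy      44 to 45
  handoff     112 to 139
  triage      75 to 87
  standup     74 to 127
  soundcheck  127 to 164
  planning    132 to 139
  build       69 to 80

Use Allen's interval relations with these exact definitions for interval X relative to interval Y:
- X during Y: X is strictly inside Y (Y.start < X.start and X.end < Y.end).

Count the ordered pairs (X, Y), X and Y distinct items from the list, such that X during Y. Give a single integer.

Checking all 42 ordered pairs for relation 'during'; matching pairs in alphabetical order:
(planning, soundcheck): planning during soundcheck ✓
(triage, standup): triage during standup ✓
Count: 2.

2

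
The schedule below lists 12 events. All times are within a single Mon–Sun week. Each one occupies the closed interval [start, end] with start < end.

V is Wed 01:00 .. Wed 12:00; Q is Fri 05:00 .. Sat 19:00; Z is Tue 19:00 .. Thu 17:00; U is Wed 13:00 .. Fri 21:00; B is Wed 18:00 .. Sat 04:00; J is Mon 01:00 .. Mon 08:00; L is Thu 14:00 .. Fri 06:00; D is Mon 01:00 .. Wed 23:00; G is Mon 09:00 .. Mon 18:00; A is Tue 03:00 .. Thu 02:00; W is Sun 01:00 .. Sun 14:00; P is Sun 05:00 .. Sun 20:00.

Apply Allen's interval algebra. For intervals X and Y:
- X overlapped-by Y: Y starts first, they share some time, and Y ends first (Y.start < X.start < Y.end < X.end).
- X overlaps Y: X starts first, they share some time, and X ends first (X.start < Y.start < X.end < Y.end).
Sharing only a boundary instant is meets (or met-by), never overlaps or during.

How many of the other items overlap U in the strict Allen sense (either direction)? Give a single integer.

Target U = [Wed 13:00, Fri 21:00].
A [Tue 03:00, Thu 02:00] → overlaps → counts.
B [Wed 18:00, Sat 04:00] → overlapped-by → counts.
D [Mon 01:00, Wed 23:00] → overlaps → counts.
G [Mon 09:00, Mon 18:00] → before → no.
J [Mon 01:00, Mon 08:00] → before → no.
L [Thu 14:00, Fri 06:00] → during → no.
P [Sun 05:00, Sun 20:00] → after → no.
Q [Fri 05:00, Sat 19:00] → overlapped-by → counts.
V [Wed 01:00, Wed 12:00] → before → no.
W [Sun 01:00, Sun 14:00] → after → no.
Z [Tue 19:00, Thu 17:00] → overlaps → counts.
Total: 5.

5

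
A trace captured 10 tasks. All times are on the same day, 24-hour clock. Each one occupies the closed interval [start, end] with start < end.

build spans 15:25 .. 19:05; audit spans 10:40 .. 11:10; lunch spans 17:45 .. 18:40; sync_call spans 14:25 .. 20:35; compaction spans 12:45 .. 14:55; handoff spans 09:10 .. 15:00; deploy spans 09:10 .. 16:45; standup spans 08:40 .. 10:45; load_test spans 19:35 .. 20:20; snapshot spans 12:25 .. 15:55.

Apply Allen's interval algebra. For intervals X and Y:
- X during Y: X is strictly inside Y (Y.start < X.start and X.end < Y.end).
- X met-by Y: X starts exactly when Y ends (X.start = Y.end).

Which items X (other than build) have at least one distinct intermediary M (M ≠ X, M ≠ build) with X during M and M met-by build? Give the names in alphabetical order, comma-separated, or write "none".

Target build = [15:25, 19:05].
Intermediaries M with M met-by build: none.
Union: none.

none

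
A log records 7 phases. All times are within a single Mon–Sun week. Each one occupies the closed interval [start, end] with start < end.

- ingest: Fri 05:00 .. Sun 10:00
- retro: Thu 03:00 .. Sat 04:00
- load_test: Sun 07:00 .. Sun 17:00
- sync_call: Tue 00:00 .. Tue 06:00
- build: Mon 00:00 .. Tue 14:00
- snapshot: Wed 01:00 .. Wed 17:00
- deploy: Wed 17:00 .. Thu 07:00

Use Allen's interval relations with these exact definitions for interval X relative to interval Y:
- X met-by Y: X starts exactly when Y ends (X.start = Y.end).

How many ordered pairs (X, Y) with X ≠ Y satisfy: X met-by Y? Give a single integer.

1

Checking all 42 ordered pairs for relation 'met-by'; matching pairs in alphabetical order:
(deploy, snapshot): deploy met-by snapshot ✓
Count: 1.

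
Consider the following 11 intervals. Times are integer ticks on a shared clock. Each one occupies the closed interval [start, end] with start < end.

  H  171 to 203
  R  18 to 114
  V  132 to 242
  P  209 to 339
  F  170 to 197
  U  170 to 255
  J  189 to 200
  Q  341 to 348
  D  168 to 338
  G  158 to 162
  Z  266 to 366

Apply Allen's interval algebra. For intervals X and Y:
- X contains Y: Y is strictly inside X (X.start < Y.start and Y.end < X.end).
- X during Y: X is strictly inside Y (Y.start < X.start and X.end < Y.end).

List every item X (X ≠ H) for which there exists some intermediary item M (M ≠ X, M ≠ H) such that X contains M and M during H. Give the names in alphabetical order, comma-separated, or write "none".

D, U, V

Target H = [171, 203].
Intermediaries M with M during H: J.
Via J — items with X contains J: D, U, V.
Union: D, U, V.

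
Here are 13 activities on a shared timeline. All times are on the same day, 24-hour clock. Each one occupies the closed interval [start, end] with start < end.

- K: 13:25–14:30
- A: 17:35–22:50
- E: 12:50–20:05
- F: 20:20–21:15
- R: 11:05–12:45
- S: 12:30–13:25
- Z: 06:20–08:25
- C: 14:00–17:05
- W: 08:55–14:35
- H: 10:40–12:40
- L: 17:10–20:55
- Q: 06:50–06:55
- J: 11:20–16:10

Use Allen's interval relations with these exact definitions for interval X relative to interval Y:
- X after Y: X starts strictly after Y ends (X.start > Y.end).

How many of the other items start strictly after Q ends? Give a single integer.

Target Q = [06:50, 06:55].
A [17:35, 22:50] → after → counts.
C [14:00, 17:05] → after → counts.
E [12:50, 20:05] → after → counts.
F [20:20, 21:15] → after → counts.
H [10:40, 12:40] → after → counts.
J [11:20, 16:10] → after → counts.
K [13:25, 14:30] → after → counts.
L [17:10, 20:55] → after → counts.
R [11:05, 12:45] → after → counts.
S [12:30, 13:25] → after → counts.
W [08:55, 14:35] → after → counts.
Z [06:20, 08:25] → contains → no.
Total: 11.

11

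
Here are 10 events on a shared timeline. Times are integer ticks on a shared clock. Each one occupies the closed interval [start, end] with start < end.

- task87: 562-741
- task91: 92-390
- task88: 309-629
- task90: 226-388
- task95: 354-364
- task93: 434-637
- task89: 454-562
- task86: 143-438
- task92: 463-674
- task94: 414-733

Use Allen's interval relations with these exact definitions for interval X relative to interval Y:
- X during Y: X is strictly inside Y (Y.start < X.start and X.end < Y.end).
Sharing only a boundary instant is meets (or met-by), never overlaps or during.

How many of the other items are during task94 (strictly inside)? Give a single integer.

Target task94 = [414, 733].
task86 [143, 438] → overlaps → no.
task87 [562, 741] → overlapped-by → no.
task88 [309, 629] → overlaps → no.
task89 [454, 562] → during → counts.
task90 [226, 388] → before → no.
task91 [92, 390] → before → no.
task92 [463, 674] → during → counts.
task93 [434, 637] → during → counts.
task95 [354, 364] → before → no.
Total: 3.

3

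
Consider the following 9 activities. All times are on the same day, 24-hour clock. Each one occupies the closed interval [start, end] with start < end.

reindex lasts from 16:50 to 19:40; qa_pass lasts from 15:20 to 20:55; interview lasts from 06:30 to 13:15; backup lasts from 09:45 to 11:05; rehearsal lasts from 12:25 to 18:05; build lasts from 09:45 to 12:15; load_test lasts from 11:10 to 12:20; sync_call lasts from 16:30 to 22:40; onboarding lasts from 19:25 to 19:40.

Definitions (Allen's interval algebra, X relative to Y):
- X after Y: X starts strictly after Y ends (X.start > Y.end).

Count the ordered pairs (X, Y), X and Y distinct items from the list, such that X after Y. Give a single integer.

21

Checking all 72 ordered pairs for relation 'after'; matching pairs in alphabetical order:
(load_test, backup): load_test after backup ✓
(onboarding, backup): onboarding after backup ✓
(onboarding, build): onboarding after build ✓
(onboarding, interview): onboarding after interview ✓
(onboarding, load_test): onboarding after load_test ✓
(onboarding, rehearsal): onboarding after rehearsal ✓
(qa_pass, backup): qa_pass after backup ✓
(qa_pass, build): qa_pass after build ✓
(qa_pass, interview): qa_pass after interview ✓
(qa_pass, load_test): qa_pass after load_test ✓
(rehearsal, backup): rehearsal after backup ✓
(rehearsal, build): rehearsal after build ✓
(rehearsal, load_test): rehearsal after load_test ✓
(reindex, backup): reindex after backup ✓
(reindex, build): reindex after build ✓
(reindex, interview): reindex after interview ✓
(reindex, load_test): reindex after load_test ✓
(sync_call, backup): sync_call after backup ✓
(sync_call, build): sync_call after build ✓
(sync_call, interview): sync_call after interview ✓
(sync_call, load_test): sync_call after load_test ✓
Count: 21.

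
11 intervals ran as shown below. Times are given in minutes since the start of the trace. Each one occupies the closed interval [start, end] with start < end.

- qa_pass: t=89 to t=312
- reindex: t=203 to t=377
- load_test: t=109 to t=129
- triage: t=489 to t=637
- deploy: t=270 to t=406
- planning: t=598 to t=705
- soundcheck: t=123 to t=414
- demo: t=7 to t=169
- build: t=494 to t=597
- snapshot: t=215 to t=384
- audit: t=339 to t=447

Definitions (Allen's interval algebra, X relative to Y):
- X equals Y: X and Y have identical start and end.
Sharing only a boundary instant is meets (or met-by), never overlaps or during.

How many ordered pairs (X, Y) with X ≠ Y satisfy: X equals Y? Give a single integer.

Checking all 110 ordered pairs for relation 'equals'; matching pairs in alphabetical order:
No pair satisfies it.
Count: 0.

0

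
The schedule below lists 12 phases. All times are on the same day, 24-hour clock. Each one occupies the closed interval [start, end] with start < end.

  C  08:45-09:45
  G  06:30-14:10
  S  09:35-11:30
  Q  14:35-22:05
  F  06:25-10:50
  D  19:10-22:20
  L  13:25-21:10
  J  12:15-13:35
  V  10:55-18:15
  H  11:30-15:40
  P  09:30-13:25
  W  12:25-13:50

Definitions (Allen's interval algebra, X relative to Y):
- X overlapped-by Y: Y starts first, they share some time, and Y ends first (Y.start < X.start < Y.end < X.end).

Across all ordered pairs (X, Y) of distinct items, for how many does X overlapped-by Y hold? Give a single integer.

Checking all 132 ordered pairs for relation 'overlapped-by'; matching pairs in alphabetical order:
(D, L): D overlapped-by L ✓
(D, Q): D overlapped-by Q ✓
(G, F): G overlapped-by F ✓
(H, G): H overlapped-by G ✓
(H, P): H overlapped-by P ✓
(J, P): J overlapped-by P ✓
(L, G): L overlapped-by G ✓
(L, H): L overlapped-by H ✓
(L, J): L overlapped-by J ✓
(L, V): L overlapped-by V ✓
(L, W): L overlapped-by W ✓
(P, C): P overlapped-by C ✓
(P, F): P overlapped-by F ✓
(Q, H): Q overlapped-by H ✓
(Q, L): Q overlapped-by L ✓
(Q, V): Q overlapped-by V ✓
(S, C): S overlapped-by C ✓
(S, F): S overlapped-by F ✓
(V, G): V overlapped-by G ✓
(V, P): V overlapped-by P ✓
(V, S): V overlapped-by S ✓
(W, J): W overlapped-by J ✓
(W, P): W overlapped-by P ✓
Count: 23.

23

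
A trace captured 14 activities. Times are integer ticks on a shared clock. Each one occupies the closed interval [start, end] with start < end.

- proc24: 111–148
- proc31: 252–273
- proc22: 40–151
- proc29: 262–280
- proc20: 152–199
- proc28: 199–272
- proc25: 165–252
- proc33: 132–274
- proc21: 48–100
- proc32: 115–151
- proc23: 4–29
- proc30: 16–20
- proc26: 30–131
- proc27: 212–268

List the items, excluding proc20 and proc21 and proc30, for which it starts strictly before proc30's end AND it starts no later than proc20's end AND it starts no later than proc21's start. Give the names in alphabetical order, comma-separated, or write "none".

Conditions: its start is strictly before proc30's end (X.start < 20) AND its start is no later than proc20's end (X.start <= 199) AND its start is no later than proc21's start (X.start <= 48).
proc22: start 40 < 20? ✗; start 40 <= 199? ✓; start 40 <= 48? ✓ → no.
proc23: start 4 < 20? ✓; start 4 <= 199? ✓; start 4 <= 48? ✓ → yes.
proc24: start 111 < 20? ✗; start 111 <= 199? ✓; start 111 <= 48? ✗ → no.
proc25: start 165 < 20? ✗; start 165 <= 199? ✓; start 165 <= 48? ✗ → no.
proc26: start 30 < 20? ✗; start 30 <= 199? ✓; start 30 <= 48? ✓ → no.
proc27: start 212 < 20? ✗; start 212 <= 199? ✗; start 212 <= 48? ✗ → no.
proc28: start 199 < 20? ✗; start 199 <= 199? ✓; start 199 <= 48? ✗ → no.
proc29: start 262 < 20? ✗; start 262 <= 199? ✗; start 262 <= 48? ✗ → no.
proc31: start 252 < 20? ✗; start 252 <= 199? ✗; start 252 <= 48? ✗ → no.
proc32: start 115 < 20? ✗; start 115 <= 199? ✓; start 115 <= 48? ✗ → no.
proc33: start 132 < 20? ✗; start 132 <= 199? ✓; start 132 <= 48? ✗ → no.
Result: proc23.

proc23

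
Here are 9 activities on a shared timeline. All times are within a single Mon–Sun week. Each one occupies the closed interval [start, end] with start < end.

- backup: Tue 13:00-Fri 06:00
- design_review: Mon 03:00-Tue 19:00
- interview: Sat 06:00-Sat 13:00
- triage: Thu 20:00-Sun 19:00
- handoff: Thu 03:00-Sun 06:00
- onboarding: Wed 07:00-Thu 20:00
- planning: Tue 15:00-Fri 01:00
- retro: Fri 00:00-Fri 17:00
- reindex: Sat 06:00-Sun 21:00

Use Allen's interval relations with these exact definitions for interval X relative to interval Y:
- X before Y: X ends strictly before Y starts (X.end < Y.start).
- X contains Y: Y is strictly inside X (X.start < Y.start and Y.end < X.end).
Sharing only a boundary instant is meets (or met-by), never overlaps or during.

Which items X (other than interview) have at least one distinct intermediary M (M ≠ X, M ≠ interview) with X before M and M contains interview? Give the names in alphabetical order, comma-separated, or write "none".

Target interview = [Sat 06:00, Sat 13:00].
Intermediaries M with M contains interview: handoff, triage.
Via handoff — items with X before handoff: design_review.
Via triage — items with X before triage: design_review.
Union: design_review.

design_review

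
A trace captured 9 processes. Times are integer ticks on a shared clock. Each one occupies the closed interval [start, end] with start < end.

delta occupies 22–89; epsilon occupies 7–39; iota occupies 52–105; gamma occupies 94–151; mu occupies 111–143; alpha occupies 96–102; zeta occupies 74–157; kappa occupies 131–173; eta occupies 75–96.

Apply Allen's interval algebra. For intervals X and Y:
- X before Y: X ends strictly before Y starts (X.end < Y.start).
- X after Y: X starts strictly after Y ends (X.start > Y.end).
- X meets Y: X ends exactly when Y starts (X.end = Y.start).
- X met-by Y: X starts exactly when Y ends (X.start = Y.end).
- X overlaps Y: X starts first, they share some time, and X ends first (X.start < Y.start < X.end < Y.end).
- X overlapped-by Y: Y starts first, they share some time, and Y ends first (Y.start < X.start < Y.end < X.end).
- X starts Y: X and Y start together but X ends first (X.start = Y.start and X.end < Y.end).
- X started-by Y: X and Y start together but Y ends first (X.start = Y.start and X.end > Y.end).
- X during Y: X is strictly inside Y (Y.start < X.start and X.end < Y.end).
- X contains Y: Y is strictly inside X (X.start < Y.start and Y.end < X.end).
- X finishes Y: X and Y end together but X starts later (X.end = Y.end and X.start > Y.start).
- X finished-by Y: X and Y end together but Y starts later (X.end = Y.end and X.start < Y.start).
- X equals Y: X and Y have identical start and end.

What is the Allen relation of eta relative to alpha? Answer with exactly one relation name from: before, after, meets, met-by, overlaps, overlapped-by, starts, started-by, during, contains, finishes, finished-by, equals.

meets

eta = [75, 96]; alpha = [96, 102].
Compare endpoints: eta.start < alpha.start, eta.start < alpha.end, eta.end = alpha.start, eta.end < alpha.end.
That pattern is 'meets'.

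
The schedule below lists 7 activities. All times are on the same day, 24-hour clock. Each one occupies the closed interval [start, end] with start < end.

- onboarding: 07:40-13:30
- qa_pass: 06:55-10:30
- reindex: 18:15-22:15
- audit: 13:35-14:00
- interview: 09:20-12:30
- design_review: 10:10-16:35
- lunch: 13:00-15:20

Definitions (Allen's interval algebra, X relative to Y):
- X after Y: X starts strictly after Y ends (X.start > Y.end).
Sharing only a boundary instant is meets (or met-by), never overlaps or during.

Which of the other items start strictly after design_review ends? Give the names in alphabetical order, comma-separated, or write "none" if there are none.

reindex

Target design_review = [10:10, 16:35].
audit [13:35, 14:00] → during → no.
interview [09:20, 12:30] → overlaps → no.
lunch [13:00, 15:20] → during → no.
onboarding [07:40, 13:30] → overlaps → no.
qa_pass [06:55, 10:30] → overlaps → no.
reindex [18:15, 22:15] → after → yes.
Result: reindex.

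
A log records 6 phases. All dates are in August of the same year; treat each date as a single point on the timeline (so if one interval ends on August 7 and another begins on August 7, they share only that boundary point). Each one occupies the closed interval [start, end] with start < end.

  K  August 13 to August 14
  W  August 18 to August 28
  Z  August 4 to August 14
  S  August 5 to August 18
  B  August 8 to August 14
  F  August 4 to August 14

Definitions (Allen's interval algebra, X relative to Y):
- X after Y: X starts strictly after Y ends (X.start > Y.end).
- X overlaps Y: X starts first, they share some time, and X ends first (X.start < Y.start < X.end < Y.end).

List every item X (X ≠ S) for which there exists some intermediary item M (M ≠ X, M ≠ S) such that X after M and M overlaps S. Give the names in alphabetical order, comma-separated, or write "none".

Target S = [August 5, August 18].
Intermediaries M with M overlaps S: F, Z.
Via F — items with X after F: W.
Via Z — items with X after Z: W.
Union: W.

W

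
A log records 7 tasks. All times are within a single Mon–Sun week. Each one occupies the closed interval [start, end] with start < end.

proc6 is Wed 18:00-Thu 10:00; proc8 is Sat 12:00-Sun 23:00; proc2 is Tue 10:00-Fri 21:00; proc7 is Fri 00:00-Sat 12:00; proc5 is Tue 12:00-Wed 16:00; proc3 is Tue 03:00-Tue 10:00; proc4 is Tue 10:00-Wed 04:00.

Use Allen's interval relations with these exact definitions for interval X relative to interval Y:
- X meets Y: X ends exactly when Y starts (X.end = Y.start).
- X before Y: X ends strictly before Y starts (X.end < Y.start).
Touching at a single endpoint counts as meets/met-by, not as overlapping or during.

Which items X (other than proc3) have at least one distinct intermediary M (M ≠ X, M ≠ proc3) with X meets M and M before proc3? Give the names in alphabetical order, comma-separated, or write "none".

Target proc3 = [Tue 03:00, Tue 10:00].
Intermediaries M with M before proc3: none.
Union: none.

none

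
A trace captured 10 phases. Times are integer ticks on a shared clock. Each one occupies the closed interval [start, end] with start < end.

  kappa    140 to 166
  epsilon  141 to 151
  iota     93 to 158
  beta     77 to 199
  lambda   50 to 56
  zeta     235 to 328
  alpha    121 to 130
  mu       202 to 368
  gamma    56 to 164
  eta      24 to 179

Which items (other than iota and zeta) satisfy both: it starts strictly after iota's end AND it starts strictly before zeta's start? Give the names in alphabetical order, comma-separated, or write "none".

mu

Conditions: its start is strictly after iota's end (X.start > 158) AND its start is strictly before zeta's start (X.start < 235).
alpha: start 121 > 158? ✗; start 121 < 235? ✓ → no.
beta: start 77 > 158? ✗; start 77 < 235? ✓ → no.
epsilon: start 141 > 158? ✗; start 141 < 235? ✓ → no.
eta: start 24 > 158? ✗; start 24 < 235? ✓ → no.
gamma: start 56 > 158? ✗; start 56 < 235? ✓ → no.
kappa: start 140 > 158? ✗; start 140 < 235? ✓ → no.
lambda: start 50 > 158? ✗; start 50 < 235? ✓ → no.
mu: start 202 > 158? ✓; start 202 < 235? ✓ → yes.
Result: mu.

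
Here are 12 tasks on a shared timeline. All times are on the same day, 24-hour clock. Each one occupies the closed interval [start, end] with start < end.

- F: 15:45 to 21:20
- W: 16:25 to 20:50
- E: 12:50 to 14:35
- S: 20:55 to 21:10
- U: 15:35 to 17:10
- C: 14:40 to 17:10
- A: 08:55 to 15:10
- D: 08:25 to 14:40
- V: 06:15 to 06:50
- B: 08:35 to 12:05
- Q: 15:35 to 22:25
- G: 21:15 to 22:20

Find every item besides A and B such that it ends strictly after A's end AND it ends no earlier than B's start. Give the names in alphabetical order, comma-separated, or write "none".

C, F, G, Q, S, U, W

Conditions: its end is strictly after A's end (X.end > 15:10) AND its end is no earlier than B's start (X.end >= 08:35).
C: end 17:10 > 15:10? ✓; end 17:10 >= 08:35? ✓ → yes.
D: end 14:40 > 15:10? ✗; end 14:40 >= 08:35? ✓ → no.
E: end 14:35 > 15:10? ✗; end 14:35 >= 08:35? ✓ → no.
F: end 21:20 > 15:10? ✓; end 21:20 >= 08:35? ✓ → yes.
G: end 22:20 > 15:10? ✓; end 22:20 >= 08:35? ✓ → yes.
Q: end 22:25 > 15:10? ✓; end 22:25 >= 08:35? ✓ → yes.
S: end 21:10 > 15:10? ✓; end 21:10 >= 08:35? ✓ → yes.
U: end 17:10 > 15:10? ✓; end 17:10 >= 08:35? ✓ → yes.
V: end 06:50 > 15:10? ✗; end 06:50 >= 08:35? ✗ → no.
W: end 20:50 > 15:10? ✓; end 20:50 >= 08:35? ✓ → yes.
Result: C, F, G, Q, S, U, W.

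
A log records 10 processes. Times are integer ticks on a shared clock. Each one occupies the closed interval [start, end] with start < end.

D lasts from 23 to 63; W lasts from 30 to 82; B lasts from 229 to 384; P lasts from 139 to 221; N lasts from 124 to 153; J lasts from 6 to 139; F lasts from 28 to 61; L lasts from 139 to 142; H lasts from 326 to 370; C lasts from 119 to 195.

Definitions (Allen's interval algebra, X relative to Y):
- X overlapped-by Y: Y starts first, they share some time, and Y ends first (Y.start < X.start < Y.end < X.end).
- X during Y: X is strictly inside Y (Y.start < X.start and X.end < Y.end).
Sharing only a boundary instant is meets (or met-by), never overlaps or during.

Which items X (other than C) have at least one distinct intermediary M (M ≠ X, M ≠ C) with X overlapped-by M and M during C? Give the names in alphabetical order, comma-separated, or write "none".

Target C = [119, 195].
Intermediaries M with M during C: L, N.
Via L — items with X overlapped-by L: none.
Via N — items with X overlapped-by N: P.
Union: P.

P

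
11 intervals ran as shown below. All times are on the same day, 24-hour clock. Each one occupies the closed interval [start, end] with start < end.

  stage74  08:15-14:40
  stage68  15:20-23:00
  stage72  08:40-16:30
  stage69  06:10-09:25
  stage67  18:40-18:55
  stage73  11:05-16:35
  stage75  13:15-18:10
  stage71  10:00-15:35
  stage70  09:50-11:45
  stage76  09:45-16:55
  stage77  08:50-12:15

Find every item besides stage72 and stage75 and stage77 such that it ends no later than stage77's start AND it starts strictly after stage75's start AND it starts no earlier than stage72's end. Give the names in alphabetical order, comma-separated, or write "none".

none

Conditions: its end is no later than stage77's start (X.end <= 08:50) AND its start is strictly after stage75's start (X.start > 13:15) AND its start is no earlier than stage72's end (X.start >= 16:30).
stage67: end 18:55 <= 08:50? ✗; start 18:40 > 13:15? ✓; start 18:40 >= 16:30? ✓ → no.
stage68: end 23:00 <= 08:50? ✗; start 15:20 > 13:15? ✓; start 15:20 >= 16:30? ✗ → no.
stage69: end 09:25 <= 08:50? ✗; start 06:10 > 13:15? ✗; start 06:10 >= 16:30? ✗ → no.
stage70: end 11:45 <= 08:50? ✗; start 09:50 > 13:15? ✗; start 09:50 >= 16:30? ✗ → no.
stage71: end 15:35 <= 08:50? ✗; start 10:00 > 13:15? ✗; start 10:00 >= 16:30? ✗ → no.
stage73: end 16:35 <= 08:50? ✗; start 11:05 > 13:15? ✗; start 11:05 >= 16:30? ✗ → no.
stage74: end 14:40 <= 08:50? ✗; start 08:15 > 13:15? ✗; start 08:15 >= 16:30? ✗ → no.
stage76: end 16:55 <= 08:50? ✗; start 09:45 > 13:15? ✗; start 09:45 >= 16:30? ✗ → no.
Result: none.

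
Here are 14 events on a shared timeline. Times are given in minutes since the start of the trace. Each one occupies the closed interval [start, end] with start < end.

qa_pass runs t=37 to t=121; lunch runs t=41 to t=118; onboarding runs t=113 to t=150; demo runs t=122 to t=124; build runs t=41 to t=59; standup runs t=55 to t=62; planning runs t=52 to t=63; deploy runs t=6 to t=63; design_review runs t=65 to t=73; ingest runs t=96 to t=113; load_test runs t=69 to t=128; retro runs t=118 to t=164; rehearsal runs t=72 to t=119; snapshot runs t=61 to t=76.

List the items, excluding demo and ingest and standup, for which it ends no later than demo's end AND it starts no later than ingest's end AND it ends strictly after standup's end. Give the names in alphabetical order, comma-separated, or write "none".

deploy, design_review, lunch, planning, qa_pass, rehearsal, snapshot

Conditions: its end is no later than demo's end (X.end <= t=124) AND its start is no later than ingest's end (X.start <= t=113) AND its end is strictly after standup's end (X.end > t=62).
build: end t=59 <= t=124? ✓; start t=41 <= t=113? ✓; end t=59 > t=62? ✗ → no.
deploy: end t=63 <= t=124? ✓; start t=6 <= t=113? ✓; end t=63 > t=62? ✓ → yes.
design_review: end t=73 <= t=124? ✓; start t=65 <= t=113? ✓; end t=73 > t=62? ✓ → yes.
load_test: end t=128 <= t=124? ✗; start t=69 <= t=113? ✓; end t=128 > t=62? ✓ → no.
lunch: end t=118 <= t=124? ✓; start t=41 <= t=113? ✓; end t=118 > t=62? ✓ → yes.
onboarding: end t=150 <= t=124? ✗; start t=113 <= t=113? ✓; end t=150 > t=62? ✓ → no.
planning: end t=63 <= t=124? ✓; start t=52 <= t=113? ✓; end t=63 > t=62? ✓ → yes.
qa_pass: end t=121 <= t=124? ✓; start t=37 <= t=113? ✓; end t=121 > t=62? ✓ → yes.
rehearsal: end t=119 <= t=124? ✓; start t=72 <= t=113? ✓; end t=119 > t=62? ✓ → yes.
retro: end t=164 <= t=124? ✗; start t=118 <= t=113? ✗; end t=164 > t=62? ✓ → no.
snapshot: end t=76 <= t=124? ✓; start t=61 <= t=113? ✓; end t=76 > t=62? ✓ → yes.
Result: deploy, design_review, lunch, planning, qa_pass, rehearsal, snapshot.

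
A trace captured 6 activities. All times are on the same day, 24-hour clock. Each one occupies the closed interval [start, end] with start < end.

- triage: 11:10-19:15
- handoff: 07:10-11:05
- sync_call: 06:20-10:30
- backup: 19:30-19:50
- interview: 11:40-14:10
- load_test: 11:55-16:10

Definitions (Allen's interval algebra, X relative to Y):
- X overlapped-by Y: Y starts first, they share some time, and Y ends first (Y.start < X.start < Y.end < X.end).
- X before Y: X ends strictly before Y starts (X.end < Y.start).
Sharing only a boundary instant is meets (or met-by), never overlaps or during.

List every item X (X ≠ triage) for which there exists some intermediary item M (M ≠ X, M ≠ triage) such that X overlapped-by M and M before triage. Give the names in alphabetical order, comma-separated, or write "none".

Target triage = [11:10, 19:15].
Intermediaries M with M before triage: handoff, sync_call.
Via handoff — items with X overlapped-by handoff: none.
Via sync_call — items with X overlapped-by sync_call: handoff.
Union: handoff.

handoff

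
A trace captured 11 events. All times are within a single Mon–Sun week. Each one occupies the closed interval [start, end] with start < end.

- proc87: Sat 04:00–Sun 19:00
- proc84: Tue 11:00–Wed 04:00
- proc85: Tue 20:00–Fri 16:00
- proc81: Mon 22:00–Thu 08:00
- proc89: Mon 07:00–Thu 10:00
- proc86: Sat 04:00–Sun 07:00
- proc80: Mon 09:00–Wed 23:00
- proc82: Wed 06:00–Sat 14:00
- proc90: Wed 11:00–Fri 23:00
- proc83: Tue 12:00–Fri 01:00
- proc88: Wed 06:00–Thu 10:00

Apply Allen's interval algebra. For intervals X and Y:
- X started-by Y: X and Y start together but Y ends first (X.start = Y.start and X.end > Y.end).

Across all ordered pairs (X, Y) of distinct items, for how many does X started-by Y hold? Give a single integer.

2

Checking all 110 ordered pairs for relation 'started-by'; matching pairs in alphabetical order:
(proc82, proc88): proc82 started-by proc88 ✓
(proc87, proc86): proc87 started-by proc86 ✓
Count: 2.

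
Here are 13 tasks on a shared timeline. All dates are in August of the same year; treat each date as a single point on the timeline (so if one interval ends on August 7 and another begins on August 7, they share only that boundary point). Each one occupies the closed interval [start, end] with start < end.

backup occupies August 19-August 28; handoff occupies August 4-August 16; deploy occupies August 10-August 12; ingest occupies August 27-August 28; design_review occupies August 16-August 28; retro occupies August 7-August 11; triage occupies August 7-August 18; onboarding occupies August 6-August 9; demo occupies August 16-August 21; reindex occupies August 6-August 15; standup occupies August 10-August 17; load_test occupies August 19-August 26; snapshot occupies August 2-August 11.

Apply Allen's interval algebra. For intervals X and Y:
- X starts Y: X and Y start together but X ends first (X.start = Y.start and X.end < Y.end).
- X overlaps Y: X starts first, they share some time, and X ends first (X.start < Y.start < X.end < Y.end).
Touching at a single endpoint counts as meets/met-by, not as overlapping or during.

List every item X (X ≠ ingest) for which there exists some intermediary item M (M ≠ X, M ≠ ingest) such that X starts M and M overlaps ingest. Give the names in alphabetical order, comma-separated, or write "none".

none

Target ingest = [August 27, August 28].
Intermediaries M with M overlaps ingest: none.
Union: none.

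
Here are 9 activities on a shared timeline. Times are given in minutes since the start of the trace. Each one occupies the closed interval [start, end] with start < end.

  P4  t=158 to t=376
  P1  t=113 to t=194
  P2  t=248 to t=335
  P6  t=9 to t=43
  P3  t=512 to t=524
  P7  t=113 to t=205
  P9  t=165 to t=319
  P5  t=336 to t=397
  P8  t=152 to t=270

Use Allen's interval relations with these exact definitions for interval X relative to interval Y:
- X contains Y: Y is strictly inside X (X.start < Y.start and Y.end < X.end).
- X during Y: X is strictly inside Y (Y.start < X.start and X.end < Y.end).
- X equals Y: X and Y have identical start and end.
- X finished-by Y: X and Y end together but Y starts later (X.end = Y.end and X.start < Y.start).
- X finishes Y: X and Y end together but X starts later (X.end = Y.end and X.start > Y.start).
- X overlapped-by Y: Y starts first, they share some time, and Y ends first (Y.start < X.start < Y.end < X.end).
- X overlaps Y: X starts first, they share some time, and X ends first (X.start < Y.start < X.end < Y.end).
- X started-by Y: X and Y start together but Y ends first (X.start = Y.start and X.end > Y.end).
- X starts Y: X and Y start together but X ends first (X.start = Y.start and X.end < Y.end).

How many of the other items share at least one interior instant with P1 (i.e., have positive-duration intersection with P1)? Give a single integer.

4

Target P1 = [t=113, t=194].
P2 [t=248, t=335] → after → no.
P3 [t=512, t=524] → after → no.
P4 [t=158, t=376] → overlapped-by → counts.
P5 [t=336, t=397] → after → no.
P6 [t=9, t=43] → before → no.
P7 [t=113, t=205] → started-by → counts.
P8 [t=152, t=270] → overlapped-by → counts.
P9 [t=165, t=319] → overlapped-by → counts.
Total: 4.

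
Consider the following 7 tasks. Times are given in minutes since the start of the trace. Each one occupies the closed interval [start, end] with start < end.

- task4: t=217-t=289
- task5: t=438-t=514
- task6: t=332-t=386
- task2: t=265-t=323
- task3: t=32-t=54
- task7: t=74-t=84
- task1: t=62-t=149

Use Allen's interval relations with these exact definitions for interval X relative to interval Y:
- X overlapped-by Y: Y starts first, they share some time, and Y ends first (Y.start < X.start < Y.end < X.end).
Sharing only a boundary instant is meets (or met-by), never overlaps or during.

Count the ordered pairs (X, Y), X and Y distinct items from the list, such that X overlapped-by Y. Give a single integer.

1

Checking all 42 ordered pairs for relation 'overlapped-by'; matching pairs in alphabetical order:
(task2, task4): task2 overlapped-by task4 ✓
Count: 1.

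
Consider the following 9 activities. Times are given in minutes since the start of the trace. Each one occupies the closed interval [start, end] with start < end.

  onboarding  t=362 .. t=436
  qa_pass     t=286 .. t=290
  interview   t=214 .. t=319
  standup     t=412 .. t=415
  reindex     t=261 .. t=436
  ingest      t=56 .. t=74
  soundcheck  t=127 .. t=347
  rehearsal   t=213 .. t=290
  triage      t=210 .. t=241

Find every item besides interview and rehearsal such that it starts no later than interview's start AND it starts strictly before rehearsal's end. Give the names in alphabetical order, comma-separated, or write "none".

Conditions: its start is no later than interview's start (X.start <= t=214) AND its start is strictly before rehearsal's end (X.start < t=290).
ingest: start t=56 <= t=214? ✓; start t=56 < t=290? ✓ → yes.
onboarding: start t=362 <= t=214? ✗; start t=362 < t=290? ✗ → no.
qa_pass: start t=286 <= t=214? ✗; start t=286 < t=290? ✓ → no.
reindex: start t=261 <= t=214? ✗; start t=261 < t=290? ✓ → no.
soundcheck: start t=127 <= t=214? ✓; start t=127 < t=290? ✓ → yes.
standup: start t=412 <= t=214? ✗; start t=412 < t=290? ✗ → no.
triage: start t=210 <= t=214? ✓; start t=210 < t=290? ✓ → yes.
Result: ingest, soundcheck, triage.

ingest, soundcheck, triage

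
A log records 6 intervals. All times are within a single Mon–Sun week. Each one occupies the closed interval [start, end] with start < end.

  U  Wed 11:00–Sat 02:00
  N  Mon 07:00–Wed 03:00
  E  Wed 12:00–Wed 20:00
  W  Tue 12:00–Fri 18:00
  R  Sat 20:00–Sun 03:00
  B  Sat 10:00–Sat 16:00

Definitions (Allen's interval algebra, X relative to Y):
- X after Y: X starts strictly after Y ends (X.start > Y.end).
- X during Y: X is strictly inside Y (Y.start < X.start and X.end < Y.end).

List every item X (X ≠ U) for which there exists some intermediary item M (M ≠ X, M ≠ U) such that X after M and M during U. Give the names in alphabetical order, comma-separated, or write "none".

Target U = [Wed 11:00, Sat 02:00].
Intermediaries M with M during U: E.
Via E — items with X after E: B, R.
Union: B, R.

B, R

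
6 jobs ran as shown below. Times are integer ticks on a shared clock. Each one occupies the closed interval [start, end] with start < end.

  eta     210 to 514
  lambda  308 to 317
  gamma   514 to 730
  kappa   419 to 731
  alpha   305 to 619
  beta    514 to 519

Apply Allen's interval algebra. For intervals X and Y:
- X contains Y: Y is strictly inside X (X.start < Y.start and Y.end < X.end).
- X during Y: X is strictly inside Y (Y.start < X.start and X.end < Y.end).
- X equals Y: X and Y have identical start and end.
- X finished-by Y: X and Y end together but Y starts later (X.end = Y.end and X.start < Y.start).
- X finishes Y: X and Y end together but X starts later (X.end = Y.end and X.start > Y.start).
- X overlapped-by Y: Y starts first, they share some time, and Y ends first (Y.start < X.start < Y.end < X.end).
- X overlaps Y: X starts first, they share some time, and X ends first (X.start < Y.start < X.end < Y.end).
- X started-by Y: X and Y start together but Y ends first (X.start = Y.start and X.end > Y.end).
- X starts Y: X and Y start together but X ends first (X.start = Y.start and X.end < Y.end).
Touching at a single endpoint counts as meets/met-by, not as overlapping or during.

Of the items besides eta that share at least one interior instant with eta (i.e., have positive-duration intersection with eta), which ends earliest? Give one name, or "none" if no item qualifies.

lambda

Target eta = [210, 514].
alpha [305, 619] → overlapped-by → candidate.
beta [514, 519] → met-by → excluded.
gamma [514, 730] → met-by → excluded.
kappa [419, 731] → overlapped-by → candidate.
lambda [308, 317] → during → candidate.
Among candidates, earliest end is 317 → lambda.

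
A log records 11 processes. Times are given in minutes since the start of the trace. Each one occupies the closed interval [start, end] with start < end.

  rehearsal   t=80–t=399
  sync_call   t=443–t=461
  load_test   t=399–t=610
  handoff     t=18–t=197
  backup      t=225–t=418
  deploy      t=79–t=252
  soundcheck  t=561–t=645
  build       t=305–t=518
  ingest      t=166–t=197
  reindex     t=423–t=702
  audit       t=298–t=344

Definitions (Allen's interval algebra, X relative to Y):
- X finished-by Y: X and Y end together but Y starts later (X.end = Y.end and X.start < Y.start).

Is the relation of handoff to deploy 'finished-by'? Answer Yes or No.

handoff = [t=18, t=197], deploy = [t=79, t=252].
Actual relation of handoff to deploy: overlaps.
Asked whether 'finished-by' holds → No.

No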